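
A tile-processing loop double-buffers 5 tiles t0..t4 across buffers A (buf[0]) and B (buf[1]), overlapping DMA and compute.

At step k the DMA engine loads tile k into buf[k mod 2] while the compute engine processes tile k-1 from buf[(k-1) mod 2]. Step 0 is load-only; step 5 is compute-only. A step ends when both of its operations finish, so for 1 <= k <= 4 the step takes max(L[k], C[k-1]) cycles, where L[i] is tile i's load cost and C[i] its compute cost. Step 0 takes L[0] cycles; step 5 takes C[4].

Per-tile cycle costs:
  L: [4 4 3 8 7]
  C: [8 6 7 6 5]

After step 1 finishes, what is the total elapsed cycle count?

end_cycle[1] = 12

k=0 load=t0/4c comp=- wait=4 total=4
k=1 load=t1/4c comp=t0/8c wait=8 total=12
k=2 load=t2/3c comp=t1/6c wait=6 total=18
k=3 load=t3/8c comp=t2/7c wait=8 total=26
k=4 load=t4/7c comp=t3/6c wait=7 total=33
k=5 load=- comp=t4/5c wait=5 total=38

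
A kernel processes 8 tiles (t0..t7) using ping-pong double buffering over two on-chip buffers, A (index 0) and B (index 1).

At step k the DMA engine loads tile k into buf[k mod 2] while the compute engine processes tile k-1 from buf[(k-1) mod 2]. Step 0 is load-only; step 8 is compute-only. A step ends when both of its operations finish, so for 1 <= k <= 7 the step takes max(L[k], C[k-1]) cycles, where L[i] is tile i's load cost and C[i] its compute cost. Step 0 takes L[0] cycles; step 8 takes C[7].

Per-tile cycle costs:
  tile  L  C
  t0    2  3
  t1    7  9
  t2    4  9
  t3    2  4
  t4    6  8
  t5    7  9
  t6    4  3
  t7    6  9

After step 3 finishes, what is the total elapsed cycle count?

[0] DMA t0→A (2c) ∥ CU idle ⇒ 2c, clock 2
[1] DMA t1→B (7c) ∥ CU A:t0 (3c) ⇒ 7c, clock 9
[2] DMA t2→A (4c) ∥ CU B:t1 (9c) ⇒ 9c, clock 18
[3] DMA t3→B (2c) ∥ CU A:t2 (9c) ⇒ 9c, clock 27
[4] DMA t4→A (6c) ∥ CU B:t3 (4c) ⇒ 6c, clock 33
[5] DMA t5→B (7c) ∥ CU A:t4 (8c) ⇒ 8c, clock 41
[6] DMA t6→A (4c) ∥ CU B:t5 (9c) ⇒ 9c, clock 50
[7] DMA t7→B (6c) ∥ CU A:t6 (3c) ⇒ 6c, clock 56
[8] DMA idle ∥ CU B:t7 (9c) ⇒ 9c, clock 65

end_cycle[3] = 27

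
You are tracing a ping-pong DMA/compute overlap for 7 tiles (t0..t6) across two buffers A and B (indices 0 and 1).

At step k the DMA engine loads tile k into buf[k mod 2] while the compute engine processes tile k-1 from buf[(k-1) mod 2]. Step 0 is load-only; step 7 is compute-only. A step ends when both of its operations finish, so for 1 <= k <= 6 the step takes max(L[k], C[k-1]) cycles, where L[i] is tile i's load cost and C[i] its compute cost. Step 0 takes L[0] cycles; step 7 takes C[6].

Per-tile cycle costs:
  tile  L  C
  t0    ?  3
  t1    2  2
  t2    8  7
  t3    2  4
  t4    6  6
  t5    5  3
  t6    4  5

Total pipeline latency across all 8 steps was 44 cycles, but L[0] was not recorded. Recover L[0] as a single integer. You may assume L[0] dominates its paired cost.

step 0 = dur = L[0]=? = L[0]  (unknown; binding)
step 1 = dur = max(L[1]=2, C[0]=3) = 3
step 2 = dur = max(L[2]=8, C[1]=2) = 8
step 3 = dur = max(L[3]=2, C[2]=7) = 7
step 4 = dur = max(L[4]=6, C[3]=4) = 6
step 5 = dur = max(L[5]=5, C[4]=6) = 6
step 6 = dur = max(L[6]=4, C[5]=3) = 4
step 7 = dur = C[6]=5 = 5
sum of known step durations = 39
dur[0] = total - known = 44 - 39 = 5
L[0] is the binding max in step 0, so L[0] = dur[0] = 5

L[0] = 5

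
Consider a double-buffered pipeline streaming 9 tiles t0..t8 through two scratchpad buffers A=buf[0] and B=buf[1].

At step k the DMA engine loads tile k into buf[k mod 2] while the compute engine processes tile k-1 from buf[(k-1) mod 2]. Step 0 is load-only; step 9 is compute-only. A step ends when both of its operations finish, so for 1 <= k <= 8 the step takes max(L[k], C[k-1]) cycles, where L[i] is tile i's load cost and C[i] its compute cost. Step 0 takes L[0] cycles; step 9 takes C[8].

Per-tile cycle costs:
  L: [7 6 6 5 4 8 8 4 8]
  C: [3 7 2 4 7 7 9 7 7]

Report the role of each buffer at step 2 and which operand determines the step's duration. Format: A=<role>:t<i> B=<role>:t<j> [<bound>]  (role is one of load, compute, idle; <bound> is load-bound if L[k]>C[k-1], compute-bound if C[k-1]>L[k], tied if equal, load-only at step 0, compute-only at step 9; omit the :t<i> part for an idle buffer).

step 2: A=load:t2 B=compute:t1 [compute-bound]

step 0: L[0]=7 → dur=7, Σ=7 | A=load:t0 B=idle [load-only]
step 1: L[1]=6 C[0]=3 → dur=6, Σ=13 | A=compute:t0 B=load:t1 [load-bound]
step 2: L[2]=6 C[1]=7 → dur=7, Σ=20 | A=load:t2 B=compute:t1 [compute-bound]
step 3: L[3]=5 C[2]=2 → dur=5, Σ=25 | A=compute:t2 B=load:t3 [load-bound]
step 4: L[4]=4 C[3]=4 → dur=4, Σ=29 | A=load:t4 B=compute:t3 [tied]
step 5: L[5]=8 C[4]=7 → dur=8, Σ=37 | A=compute:t4 B=load:t5 [load-bound]
step 6: L[6]=8 C[5]=7 → dur=8, Σ=45 | A=load:t6 B=compute:t5 [load-bound]
step 7: L[7]=4 C[6]=9 → dur=9, Σ=54 | A=compute:t6 B=load:t7 [compute-bound]
step 8: L[8]=8 C[7]=7 → dur=8, Σ=62 | A=load:t8 B=compute:t7 [load-bound]
step 9: C[8]=7 → dur=7, Σ=69 | A=compute:t8 B=idle [compute-only]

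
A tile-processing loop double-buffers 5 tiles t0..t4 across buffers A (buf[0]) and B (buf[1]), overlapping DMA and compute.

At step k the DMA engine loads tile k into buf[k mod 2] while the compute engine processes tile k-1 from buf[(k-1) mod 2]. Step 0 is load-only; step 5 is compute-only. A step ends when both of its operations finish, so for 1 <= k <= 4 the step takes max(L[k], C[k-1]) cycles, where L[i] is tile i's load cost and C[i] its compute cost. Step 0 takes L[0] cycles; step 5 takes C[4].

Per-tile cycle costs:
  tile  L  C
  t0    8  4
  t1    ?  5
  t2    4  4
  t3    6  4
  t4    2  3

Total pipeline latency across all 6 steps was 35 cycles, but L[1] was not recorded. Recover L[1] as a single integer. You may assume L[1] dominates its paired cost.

L[1] = 9

step 0 → dur = L[0]=8 = 8
step 1 → dur = max(L[1]=?, C[0]=4) = L[1]  (unknown; binding)
step 2 → dur = max(L[2]=4, C[1]=5) = 5
step 3 → dur = max(L[3]=6, C[2]=4) = 6
step 4 → dur = max(L[4]=2, C[3]=4) = 4
step 5 → dur = C[4]=3 = 3
sum of known step durations = 26
dur[1] = total - known = 35 - 26 = 9
L[1] is the binding max in step 1, so L[1] = dur[1] = 9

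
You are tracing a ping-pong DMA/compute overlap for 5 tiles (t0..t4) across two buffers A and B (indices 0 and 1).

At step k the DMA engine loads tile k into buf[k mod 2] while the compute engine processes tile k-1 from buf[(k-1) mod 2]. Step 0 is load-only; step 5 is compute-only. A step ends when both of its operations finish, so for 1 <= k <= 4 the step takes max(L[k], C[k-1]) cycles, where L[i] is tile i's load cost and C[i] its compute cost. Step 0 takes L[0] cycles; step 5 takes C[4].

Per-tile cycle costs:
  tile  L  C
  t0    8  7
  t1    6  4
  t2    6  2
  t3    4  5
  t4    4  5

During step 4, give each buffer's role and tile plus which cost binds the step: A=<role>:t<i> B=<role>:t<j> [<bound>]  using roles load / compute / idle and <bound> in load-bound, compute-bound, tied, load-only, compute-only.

  0. 8=8c; end=8; A:t0 B:-
  1. max(6,7)=7c; end=15; A:t0 B:t1
  2. max(6,4)=6c; end=21; A:t2 B:t1
  3. max(4,2)=4c; end=25; A:t2 B:t3
  4. max(4,5)=5c; end=30; A:t4 B:t3
  5. 5=5c; end=35; A:t4 B:t3

step 4: A=load:t4 B=compute:t3 [compute-bound]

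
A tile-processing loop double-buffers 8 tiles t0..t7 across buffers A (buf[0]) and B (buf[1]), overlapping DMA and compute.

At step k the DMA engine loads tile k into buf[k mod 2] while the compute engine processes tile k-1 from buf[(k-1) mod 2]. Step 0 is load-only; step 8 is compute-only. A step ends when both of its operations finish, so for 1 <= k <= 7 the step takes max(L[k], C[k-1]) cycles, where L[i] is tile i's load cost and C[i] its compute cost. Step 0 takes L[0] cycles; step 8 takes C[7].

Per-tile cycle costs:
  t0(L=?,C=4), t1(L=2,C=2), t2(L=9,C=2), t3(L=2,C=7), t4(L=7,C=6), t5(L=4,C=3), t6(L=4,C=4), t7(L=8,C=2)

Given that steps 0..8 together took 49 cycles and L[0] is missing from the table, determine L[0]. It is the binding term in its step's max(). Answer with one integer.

step 0: dur = L[0]=? = L[0]  (unknown; binding)
step 1: dur = max(L[1]=2, C[0]=4) = 4
step 2: dur = max(L[2]=9, C[1]=2) = 9
step 3: dur = max(L[3]=2, C[2]=2) = 2
step 4: dur = max(L[4]=7, C[3]=7) = 7
step 5: dur = max(L[5]=4, C[4]=6) = 6
step 6: dur = max(L[6]=4, C[5]=3) = 4
step 7: dur = max(L[7]=8, C[6]=4) = 8
step 8: dur = C[7]=2 = 2
sum of known step durations = 42
dur[0] = total - known = 49 - 42 = 7
L[0] is the binding max in step 0, so L[0] = dur[0] = 7

L[0] = 7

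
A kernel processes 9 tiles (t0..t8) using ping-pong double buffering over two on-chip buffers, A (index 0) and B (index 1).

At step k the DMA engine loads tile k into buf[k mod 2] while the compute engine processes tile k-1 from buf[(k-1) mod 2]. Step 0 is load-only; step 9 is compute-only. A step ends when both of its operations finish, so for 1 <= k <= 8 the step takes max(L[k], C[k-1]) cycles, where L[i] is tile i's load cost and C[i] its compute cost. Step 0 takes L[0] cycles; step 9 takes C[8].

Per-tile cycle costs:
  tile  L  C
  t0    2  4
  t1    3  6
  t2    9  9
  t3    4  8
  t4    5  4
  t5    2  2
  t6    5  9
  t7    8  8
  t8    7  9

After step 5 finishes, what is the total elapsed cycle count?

end_cycle[5] = 36

k=0 load=t0/2c comp=- wait=2 total=2
k=1 load=t1/3c comp=t0/4c wait=4 total=6
k=2 load=t2/9c comp=t1/6c wait=9 total=15
k=3 load=t3/4c comp=t2/9c wait=9 total=24
k=4 load=t4/5c comp=t3/8c wait=8 total=32
k=5 load=t5/2c comp=t4/4c wait=4 total=36
k=6 load=t6/5c comp=t5/2c wait=5 total=41
k=7 load=t7/8c comp=t6/9c wait=9 total=50
k=8 load=t8/7c comp=t7/8c wait=8 total=58
k=9 load=- comp=t8/9c wait=9 total=67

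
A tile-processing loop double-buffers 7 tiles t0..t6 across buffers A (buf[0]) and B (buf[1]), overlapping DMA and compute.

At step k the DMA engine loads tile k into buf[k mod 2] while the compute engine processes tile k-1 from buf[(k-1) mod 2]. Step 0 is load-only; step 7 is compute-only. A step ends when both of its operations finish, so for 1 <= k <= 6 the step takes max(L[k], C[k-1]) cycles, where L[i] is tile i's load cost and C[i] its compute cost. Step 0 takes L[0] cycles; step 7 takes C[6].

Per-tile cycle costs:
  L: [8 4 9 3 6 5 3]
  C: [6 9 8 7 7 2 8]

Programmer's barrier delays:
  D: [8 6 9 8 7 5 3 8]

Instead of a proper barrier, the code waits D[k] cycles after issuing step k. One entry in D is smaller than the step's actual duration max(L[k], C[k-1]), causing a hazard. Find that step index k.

step 0: need L[0]=8 = 8; D[0]=8 ok
step 1: need max(L[1]=4,C[0]=6) = 6; D[1]=6 ok
step 2: need max(L[2]=9,C[1]=9) = 9; D[2]=9 ok
step 3: need max(L[3]=3,C[2]=8) = 8; D[3]=8 ok
step 4: need max(L[4]=6,C[3]=7) = 7; D[4]=7 ok
step 5: need max(L[5]=5,C[4]=7) = 7; D[5]=5 SHORT
step 6: need max(L[6]=3,C[5]=2) = 3; D[6]=3 ok
step 7: need C[6]=8 = 8; D[7]=8 ok

hazard at step 5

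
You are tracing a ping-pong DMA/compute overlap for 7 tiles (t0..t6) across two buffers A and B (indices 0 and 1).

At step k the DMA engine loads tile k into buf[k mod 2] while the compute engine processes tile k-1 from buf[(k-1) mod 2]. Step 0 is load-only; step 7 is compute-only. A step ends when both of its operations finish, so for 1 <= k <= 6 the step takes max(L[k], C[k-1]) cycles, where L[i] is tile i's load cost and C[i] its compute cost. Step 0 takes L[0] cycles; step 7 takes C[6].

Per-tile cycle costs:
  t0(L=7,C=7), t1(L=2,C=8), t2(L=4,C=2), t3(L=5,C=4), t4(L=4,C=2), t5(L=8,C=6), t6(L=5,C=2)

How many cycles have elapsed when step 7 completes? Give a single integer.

end_cycle[7] = 47

step 0: L[0]=7 → dur=7, Σ=7 | A=load:t0 B=idle [load-only]
step 1: L[1]=2 C[0]=7 → dur=7, Σ=14 | A=compute:t0 B=load:t1 [compute-bound]
step 2: L[2]=4 C[1]=8 → dur=8, Σ=22 | A=load:t2 B=compute:t1 [compute-bound]
step 3: L[3]=5 C[2]=2 → dur=5, Σ=27 | A=compute:t2 B=load:t3 [load-bound]
step 4: L[4]=4 C[3]=4 → dur=4, Σ=31 | A=load:t4 B=compute:t3 [tied]
step 5: L[5]=8 C[4]=2 → dur=8, Σ=39 | A=compute:t4 B=load:t5 [load-bound]
step 6: L[6]=5 C[5]=6 → dur=6, Σ=45 | A=load:t6 B=compute:t5 [compute-bound]
step 7: C[6]=2 → dur=2, Σ=47 | A=compute:t6 B=idle [compute-only]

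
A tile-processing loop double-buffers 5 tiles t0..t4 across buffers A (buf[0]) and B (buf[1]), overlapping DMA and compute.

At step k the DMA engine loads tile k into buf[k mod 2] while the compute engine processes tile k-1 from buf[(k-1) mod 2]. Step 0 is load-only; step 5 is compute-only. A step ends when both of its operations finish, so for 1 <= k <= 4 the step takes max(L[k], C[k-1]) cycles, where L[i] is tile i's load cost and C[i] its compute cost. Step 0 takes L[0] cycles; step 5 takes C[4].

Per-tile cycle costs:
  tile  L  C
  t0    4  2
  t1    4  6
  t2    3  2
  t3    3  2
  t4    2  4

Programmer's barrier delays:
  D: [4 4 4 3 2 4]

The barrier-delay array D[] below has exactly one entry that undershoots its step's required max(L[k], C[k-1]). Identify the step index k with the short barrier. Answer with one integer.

k=0 barrier L[0]=4→4c, D[0]=4 ok
k=1 barrier max(L[1]=4,C[0]=2)→4c, D[1]=4 ok
k=2 barrier max(L[2]=3,C[1]=6)→6c, D[2]=4 SHORT
k=3 barrier max(L[3]=3,C[2]=2)→3c, D[3]=3 ok
k=4 barrier max(L[4]=2,C[3]=2)→2c, D[4]=2 ok
k=5 barrier C[4]=4→4c, D[5]=4 ok

hazard at step 2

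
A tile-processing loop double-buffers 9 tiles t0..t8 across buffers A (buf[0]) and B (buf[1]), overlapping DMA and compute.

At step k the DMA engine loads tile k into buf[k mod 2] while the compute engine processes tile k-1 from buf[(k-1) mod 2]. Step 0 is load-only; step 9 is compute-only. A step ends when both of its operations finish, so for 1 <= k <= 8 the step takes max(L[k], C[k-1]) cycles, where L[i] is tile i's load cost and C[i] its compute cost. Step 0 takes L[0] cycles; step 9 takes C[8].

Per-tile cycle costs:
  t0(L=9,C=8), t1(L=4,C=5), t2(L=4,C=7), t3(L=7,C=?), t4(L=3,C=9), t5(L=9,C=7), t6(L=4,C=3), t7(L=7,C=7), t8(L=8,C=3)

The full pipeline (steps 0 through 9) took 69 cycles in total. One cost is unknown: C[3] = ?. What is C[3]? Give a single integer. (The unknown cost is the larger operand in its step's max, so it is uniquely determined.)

C[3] = 6

step 0 = dur = L[0]=9 = 9
step 1 = dur = max(L[1]=4, C[0]=8) = 8
step 2 = dur = max(L[2]=4, C[1]=5) = 5
step 3 = dur = max(L[3]=7, C[2]=7) = 7
step 4 = dur = max(L[4]=3, C[3]=?) = C[3]  (unknown; binding)
step 5 = dur = max(L[5]=9, C[4]=9) = 9
step 6 = dur = max(L[6]=4, C[5]=7) = 7
step 7 = dur = max(L[7]=7, C[6]=3) = 7
step 8 = dur = max(L[8]=8, C[7]=7) = 8
step 9 = dur = C[8]=3 = 3
sum of known step durations = 63
dur[4] = total - known = 69 - 63 = 6
C[3] is the binding max in step 4, so C[3] = dur[4] = 6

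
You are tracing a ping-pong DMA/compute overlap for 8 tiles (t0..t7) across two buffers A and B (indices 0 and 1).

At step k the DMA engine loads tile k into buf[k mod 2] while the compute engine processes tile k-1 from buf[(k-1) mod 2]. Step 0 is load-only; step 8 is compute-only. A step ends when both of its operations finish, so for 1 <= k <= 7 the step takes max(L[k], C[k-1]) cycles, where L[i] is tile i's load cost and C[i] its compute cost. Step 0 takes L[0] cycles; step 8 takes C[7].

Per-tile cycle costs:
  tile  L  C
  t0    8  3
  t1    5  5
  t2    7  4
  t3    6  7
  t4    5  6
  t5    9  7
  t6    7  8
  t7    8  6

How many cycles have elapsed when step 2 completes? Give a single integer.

  0. 8=8c; end=8; A:t0 B:-
  1. max(5,3)=5c; end=13; A:t0 B:t1
  2. max(7,5)=7c; end=20; A:t2 B:t1
  3. max(6,4)=6c; end=26; A:t2 B:t3
  4. max(5,7)=7c; end=33; A:t4 B:t3
  5. max(9,6)=9c; end=42; A:t4 B:t5
  6. max(7,7)=7c; end=49; A:t6 B:t5
  7. max(8,8)=8c; end=57; A:t6 B:t7
  8. 6=6c; end=63; A:t6 B:t7

end_cycle[2] = 20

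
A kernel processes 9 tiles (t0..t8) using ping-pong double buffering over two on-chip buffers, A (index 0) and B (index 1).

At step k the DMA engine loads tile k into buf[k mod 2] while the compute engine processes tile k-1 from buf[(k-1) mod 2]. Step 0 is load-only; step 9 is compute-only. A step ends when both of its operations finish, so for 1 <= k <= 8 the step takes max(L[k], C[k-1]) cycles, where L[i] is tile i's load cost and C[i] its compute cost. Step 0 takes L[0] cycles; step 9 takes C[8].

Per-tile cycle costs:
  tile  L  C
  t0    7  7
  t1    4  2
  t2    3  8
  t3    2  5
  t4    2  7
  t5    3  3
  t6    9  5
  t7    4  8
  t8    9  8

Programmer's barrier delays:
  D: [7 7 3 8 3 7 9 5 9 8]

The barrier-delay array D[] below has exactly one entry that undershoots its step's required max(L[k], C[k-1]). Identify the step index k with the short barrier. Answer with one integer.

hazard at step 4

k=0 barrier L[0]=7→7c, D[0]=7 ok
k=1 barrier max(L[1]=4,C[0]=7)→7c, D[1]=7 ok
k=2 barrier max(L[2]=3,C[1]=2)→3c, D[2]=3 ok
k=3 barrier max(L[3]=2,C[2]=8)→8c, D[3]=8 ok
k=4 barrier max(L[4]=2,C[3]=5)→5c, D[4]=3 SHORT
k=5 barrier max(L[5]=3,C[4]=7)→7c, D[5]=7 ok
k=6 barrier max(L[6]=9,C[5]=3)→9c, D[6]=9 ok
k=7 barrier max(L[7]=4,C[6]=5)→5c, D[7]=5 ok
k=8 barrier max(L[8]=9,C[7]=8)→9c, D[8]=9 ok
k=9 barrier C[8]=8→8c, D[9]=8 ok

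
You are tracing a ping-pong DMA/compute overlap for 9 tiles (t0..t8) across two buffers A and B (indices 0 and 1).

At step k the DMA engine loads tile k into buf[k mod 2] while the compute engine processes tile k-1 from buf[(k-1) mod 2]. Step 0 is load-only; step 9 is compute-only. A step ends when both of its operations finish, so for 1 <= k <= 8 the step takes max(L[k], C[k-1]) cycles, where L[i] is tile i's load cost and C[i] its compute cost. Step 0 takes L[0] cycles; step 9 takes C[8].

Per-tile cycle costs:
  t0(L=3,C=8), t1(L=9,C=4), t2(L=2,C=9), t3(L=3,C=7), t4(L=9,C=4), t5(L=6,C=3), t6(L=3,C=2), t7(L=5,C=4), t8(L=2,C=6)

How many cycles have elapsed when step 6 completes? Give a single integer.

end_cycle[6] = 43

[0] DMA t0→A (3c) ∥ CU idle ⇒ 3c, clock 3
[1] DMA t1→B (9c) ∥ CU A:t0 (8c) ⇒ 9c, clock 12
[2] DMA t2→A (2c) ∥ CU B:t1 (4c) ⇒ 4c, clock 16
[3] DMA t3→B (3c) ∥ CU A:t2 (9c) ⇒ 9c, clock 25
[4] DMA t4→A (9c) ∥ CU B:t3 (7c) ⇒ 9c, clock 34
[5] DMA t5→B (6c) ∥ CU A:t4 (4c) ⇒ 6c, clock 40
[6] DMA t6→A (3c) ∥ CU B:t5 (3c) ⇒ 3c, clock 43
[7] DMA t7→B (5c) ∥ CU A:t6 (2c) ⇒ 5c, clock 48
[8] DMA t8→A (2c) ∥ CU B:t7 (4c) ⇒ 4c, clock 52
[9] DMA idle ∥ CU A:t8 (6c) ⇒ 6c, clock 58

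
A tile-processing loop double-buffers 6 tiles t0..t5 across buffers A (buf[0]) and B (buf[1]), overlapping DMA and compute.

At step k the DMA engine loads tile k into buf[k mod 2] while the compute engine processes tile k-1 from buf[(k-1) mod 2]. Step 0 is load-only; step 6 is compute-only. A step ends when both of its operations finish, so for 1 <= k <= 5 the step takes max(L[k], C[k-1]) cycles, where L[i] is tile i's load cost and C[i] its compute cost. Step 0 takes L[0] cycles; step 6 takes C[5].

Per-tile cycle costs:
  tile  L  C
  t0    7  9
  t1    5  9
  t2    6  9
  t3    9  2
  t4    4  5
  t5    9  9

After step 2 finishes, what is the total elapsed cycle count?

end_cycle[2] = 25

  0. 7=7c; end=7; A:t0 B:-
  1. max(5,9)=9c; end=16; A:t0 B:t1
  2. max(6,9)=9c; end=25; A:t2 B:t1
  3. max(9,9)=9c; end=34; A:t2 B:t3
  4. max(4,2)=4c; end=38; A:t4 B:t3
  5. max(9,5)=9c; end=47; A:t4 B:t5
  6. 9=9c; end=56; A:t4 B:t5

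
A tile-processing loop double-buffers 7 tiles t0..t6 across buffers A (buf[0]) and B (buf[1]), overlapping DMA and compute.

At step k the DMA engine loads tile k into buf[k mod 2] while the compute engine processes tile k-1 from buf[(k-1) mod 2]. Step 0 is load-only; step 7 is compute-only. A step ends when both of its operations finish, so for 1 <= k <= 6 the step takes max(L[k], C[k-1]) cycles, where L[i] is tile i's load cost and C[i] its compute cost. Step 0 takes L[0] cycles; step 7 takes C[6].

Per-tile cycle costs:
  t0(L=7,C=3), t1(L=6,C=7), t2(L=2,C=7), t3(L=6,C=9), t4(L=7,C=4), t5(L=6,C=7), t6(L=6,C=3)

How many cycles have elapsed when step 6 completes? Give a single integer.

[0] DMA t0→A (7c) ∥ CU idle ⇒ 7c, clock 7
[1] DMA t1→B (6c) ∥ CU A:t0 (3c) ⇒ 6c, clock 13
[2] DMA t2→A (2c) ∥ CU B:t1 (7c) ⇒ 7c, clock 20
[3] DMA t3→B (6c) ∥ CU A:t2 (7c) ⇒ 7c, clock 27
[4] DMA t4→A (7c) ∥ CU B:t3 (9c) ⇒ 9c, clock 36
[5] DMA t5→B (6c) ∥ CU A:t4 (4c) ⇒ 6c, clock 42
[6] DMA t6→A (6c) ∥ CU B:t5 (7c) ⇒ 7c, clock 49
[7] DMA idle ∥ CU A:t6 (3c) ⇒ 3c, clock 52

end_cycle[6] = 49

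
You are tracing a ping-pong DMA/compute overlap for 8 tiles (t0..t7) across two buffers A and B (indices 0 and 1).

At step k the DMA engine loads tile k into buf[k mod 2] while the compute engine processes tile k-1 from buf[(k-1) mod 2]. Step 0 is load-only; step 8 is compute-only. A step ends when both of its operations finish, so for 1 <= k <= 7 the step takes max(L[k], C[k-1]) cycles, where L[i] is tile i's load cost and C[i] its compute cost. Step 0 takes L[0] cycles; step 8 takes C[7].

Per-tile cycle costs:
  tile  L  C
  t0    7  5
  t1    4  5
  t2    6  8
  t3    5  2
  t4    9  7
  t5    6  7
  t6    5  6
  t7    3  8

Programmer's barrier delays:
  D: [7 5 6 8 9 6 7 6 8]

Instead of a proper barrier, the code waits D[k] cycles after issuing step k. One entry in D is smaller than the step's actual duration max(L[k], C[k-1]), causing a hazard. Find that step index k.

hazard at step 5

step 0: need L[0]=7 = 7; D[0]=7 ok
step 1: need max(L[1]=4,C[0]=5) = 5; D[1]=5 ok
step 2: need max(L[2]=6,C[1]=5) = 6; D[2]=6 ok
step 3: need max(L[3]=5,C[2]=8) = 8; D[3]=8 ok
step 4: need max(L[4]=9,C[3]=2) = 9; D[4]=9 ok
step 5: need max(L[5]=6,C[4]=7) = 7; D[5]=6 SHORT
step 6: need max(L[6]=5,C[5]=7) = 7; D[6]=7 ok
step 7: need max(L[7]=3,C[6]=6) = 6; D[7]=6 ok
step 8: need C[7]=8 = 8; D[8]=8 ok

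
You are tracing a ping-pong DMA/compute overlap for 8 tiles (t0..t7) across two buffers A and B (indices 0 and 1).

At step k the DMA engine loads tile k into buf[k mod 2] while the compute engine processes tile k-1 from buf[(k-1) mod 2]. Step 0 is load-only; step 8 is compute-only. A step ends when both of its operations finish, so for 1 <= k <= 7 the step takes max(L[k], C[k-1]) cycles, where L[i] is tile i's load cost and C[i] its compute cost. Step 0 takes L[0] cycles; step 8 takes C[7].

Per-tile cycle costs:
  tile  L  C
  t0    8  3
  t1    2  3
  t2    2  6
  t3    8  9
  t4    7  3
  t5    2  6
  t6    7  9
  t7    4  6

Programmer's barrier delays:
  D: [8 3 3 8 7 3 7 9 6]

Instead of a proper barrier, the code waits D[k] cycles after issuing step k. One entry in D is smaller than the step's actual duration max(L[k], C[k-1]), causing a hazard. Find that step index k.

hazard at step 4

[0] required=L[0]=8=8 vs D=8 ok
[1] required=max(L[1]=2,C[0]=3)=3 vs D=3 ok
[2] required=max(L[2]=2,C[1]=3)=3 vs D=3 ok
[3] required=max(L[3]=8,C[2]=6)=8 vs D=8 ok
[4] required=max(L[4]=7,C[3]=9)=9 vs D=7 SHORT
[5] required=max(L[5]=2,C[4]=3)=3 vs D=3 ok
[6] required=max(L[6]=7,C[5]=6)=7 vs D=7 ok
[7] required=max(L[7]=4,C[6]=9)=9 vs D=9 ok
[8] required=C[7]=6=6 vs D=6 ok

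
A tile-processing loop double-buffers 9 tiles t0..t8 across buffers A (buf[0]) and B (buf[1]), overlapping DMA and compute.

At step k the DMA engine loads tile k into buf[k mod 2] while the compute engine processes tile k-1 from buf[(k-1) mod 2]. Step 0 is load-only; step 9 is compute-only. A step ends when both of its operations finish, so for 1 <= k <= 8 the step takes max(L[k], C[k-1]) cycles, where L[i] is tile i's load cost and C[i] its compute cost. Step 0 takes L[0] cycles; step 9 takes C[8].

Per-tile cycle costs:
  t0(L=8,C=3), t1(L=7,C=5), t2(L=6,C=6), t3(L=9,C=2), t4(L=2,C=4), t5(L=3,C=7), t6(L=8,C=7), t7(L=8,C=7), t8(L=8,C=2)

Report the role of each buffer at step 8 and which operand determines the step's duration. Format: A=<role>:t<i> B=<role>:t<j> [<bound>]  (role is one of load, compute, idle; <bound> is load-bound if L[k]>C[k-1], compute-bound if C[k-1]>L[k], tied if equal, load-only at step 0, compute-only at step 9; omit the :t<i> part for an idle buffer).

step 8: A=load:t8 B=compute:t7 [load-bound]

step 0: L[0]=8 → dur=8, Σ=8 | A=load:t0 B=idle [load-only]
step 1: L[1]=7 C[0]=3 → dur=7, Σ=15 | A=compute:t0 B=load:t1 [load-bound]
step 2: L[2]=6 C[1]=5 → dur=6, Σ=21 | A=load:t2 B=compute:t1 [load-bound]
step 3: L[3]=9 C[2]=6 → dur=9, Σ=30 | A=compute:t2 B=load:t3 [load-bound]
step 4: L[4]=2 C[3]=2 → dur=2, Σ=32 | A=load:t4 B=compute:t3 [tied]
step 5: L[5]=3 C[4]=4 → dur=4, Σ=36 | A=compute:t4 B=load:t5 [compute-bound]
step 6: L[6]=8 C[5]=7 → dur=8, Σ=44 | A=load:t6 B=compute:t5 [load-bound]
step 7: L[7]=8 C[6]=7 → dur=8, Σ=52 | A=compute:t6 B=load:t7 [load-bound]
step 8: L[8]=8 C[7]=7 → dur=8, Σ=60 | A=load:t8 B=compute:t7 [load-bound]
step 9: C[8]=2 → dur=2, Σ=62 | A=compute:t8 B=idle [compute-only]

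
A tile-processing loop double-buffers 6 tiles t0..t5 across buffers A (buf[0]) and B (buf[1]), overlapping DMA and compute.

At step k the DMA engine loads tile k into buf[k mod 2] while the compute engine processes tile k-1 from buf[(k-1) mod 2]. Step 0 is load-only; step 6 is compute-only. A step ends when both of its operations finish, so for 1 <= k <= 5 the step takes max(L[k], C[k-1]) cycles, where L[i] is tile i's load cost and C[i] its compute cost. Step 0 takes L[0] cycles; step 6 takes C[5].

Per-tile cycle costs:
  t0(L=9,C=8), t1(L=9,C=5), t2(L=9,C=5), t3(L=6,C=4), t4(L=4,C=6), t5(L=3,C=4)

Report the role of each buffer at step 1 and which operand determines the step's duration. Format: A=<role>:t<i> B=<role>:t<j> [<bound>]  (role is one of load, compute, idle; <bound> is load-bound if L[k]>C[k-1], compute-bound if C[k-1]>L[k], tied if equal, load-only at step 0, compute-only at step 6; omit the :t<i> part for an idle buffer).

k=0 load=t0/9c comp=- wait=9 total=9
k=1 load=t1/9c comp=t0/8c wait=9 total=18
k=2 load=t2/9c comp=t1/5c wait=9 total=27
k=3 load=t3/6c comp=t2/5c wait=6 total=33
k=4 load=t4/4c comp=t3/4c wait=4 total=37
k=5 load=t5/3c comp=t4/6c wait=6 total=43
k=6 load=- comp=t5/4c wait=4 total=47

step 1: A=compute:t0 B=load:t1 [load-bound]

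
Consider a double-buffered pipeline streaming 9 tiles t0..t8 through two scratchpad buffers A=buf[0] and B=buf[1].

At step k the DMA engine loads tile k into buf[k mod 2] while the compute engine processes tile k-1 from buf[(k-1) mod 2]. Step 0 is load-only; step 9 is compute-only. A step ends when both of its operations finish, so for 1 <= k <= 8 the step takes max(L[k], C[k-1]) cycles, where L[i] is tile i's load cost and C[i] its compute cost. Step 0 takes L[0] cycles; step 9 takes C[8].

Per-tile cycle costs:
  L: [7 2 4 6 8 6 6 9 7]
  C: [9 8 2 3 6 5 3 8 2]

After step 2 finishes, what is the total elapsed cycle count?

  0. 7=7c; end=7; A:t0 B:-
  1. max(2,9)=9c; end=16; A:t0 B:t1
  2. max(4,8)=8c; end=24; A:t2 B:t1
  3. max(6,2)=6c; end=30; A:t2 B:t3
  4. max(8,3)=8c; end=38; A:t4 B:t3
  5. max(6,6)=6c; end=44; A:t4 B:t5
  6. max(6,5)=6c; end=50; A:t6 B:t5
  7. max(9,3)=9c; end=59; A:t6 B:t7
  8. max(7,8)=8c; end=67; A:t8 B:t7
  9. 2=2c; end=69; A:t8 B:t7

end_cycle[2] = 24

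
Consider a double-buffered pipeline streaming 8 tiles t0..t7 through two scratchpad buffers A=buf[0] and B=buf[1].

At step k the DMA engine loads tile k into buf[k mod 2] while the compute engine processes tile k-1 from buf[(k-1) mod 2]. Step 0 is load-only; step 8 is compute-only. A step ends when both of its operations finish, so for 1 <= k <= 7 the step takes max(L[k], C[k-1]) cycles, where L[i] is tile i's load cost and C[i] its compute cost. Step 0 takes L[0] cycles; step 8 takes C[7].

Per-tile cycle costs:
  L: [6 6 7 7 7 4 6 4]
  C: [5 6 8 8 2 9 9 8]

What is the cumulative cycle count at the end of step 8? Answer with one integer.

end_cycle[8] = 65

[0] DMA t0→A (6c) ∥ CU idle ⇒ 6c, clock 6
[1] DMA t1→B (6c) ∥ CU A:t0 (5c) ⇒ 6c, clock 12
[2] DMA t2→A (7c) ∥ CU B:t1 (6c) ⇒ 7c, clock 19
[3] DMA t3→B (7c) ∥ CU A:t2 (8c) ⇒ 8c, clock 27
[4] DMA t4→A (7c) ∥ CU B:t3 (8c) ⇒ 8c, clock 35
[5] DMA t5→B (4c) ∥ CU A:t4 (2c) ⇒ 4c, clock 39
[6] DMA t6→A (6c) ∥ CU B:t5 (9c) ⇒ 9c, clock 48
[7] DMA t7→B (4c) ∥ CU A:t6 (9c) ⇒ 9c, clock 57
[8] DMA idle ∥ CU B:t7 (8c) ⇒ 8c, clock 65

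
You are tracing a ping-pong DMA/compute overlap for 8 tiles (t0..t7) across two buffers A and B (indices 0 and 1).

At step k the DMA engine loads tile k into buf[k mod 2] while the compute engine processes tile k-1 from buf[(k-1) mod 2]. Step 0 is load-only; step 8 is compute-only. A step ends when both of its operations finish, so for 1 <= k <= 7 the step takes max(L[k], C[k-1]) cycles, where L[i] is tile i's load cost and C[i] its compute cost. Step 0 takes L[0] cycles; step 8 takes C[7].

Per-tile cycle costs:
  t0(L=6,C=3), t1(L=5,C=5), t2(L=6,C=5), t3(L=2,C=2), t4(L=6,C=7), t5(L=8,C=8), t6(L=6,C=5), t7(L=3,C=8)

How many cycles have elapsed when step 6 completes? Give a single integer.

end_cycle[6] = 44

step 0: L[0]=6 → dur=6, Σ=6 | A=load:t0 B=idle [load-only]
step 1: L[1]=5 C[0]=3 → dur=5, Σ=11 | A=compute:t0 B=load:t1 [load-bound]
step 2: L[2]=6 C[1]=5 → dur=6, Σ=17 | A=load:t2 B=compute:t1 [load-bound]
step 3: L[3]=2 C[2]=5 → dur=5, Σ=22 | A=compute:t2 B=load:t3 [compute-bound]
step 4: L[4]=6 C[3]=2 → dur=6, Σ=28 | A=load:t4 B=compute:t3 [load-bound]
step 5: L[5]=8 C[4]=7 → dur=8, Σ=36 | A=compute:t4 B=load:t5 [load-bound]
step 6: L[6]=6 C[5]=8 → dur=8, Σ=44 | A=load:t6 B=compute:t5 [compute-bound]
step 7: L[7]=3 C[6]=5 → dur=5, Σ=49 | A=compute:t6 B=load:t7 [compute-bound]
step 8: C[7]=8 → dur=8, Σ=57 | A=idle B=compute:t7 [compute-only]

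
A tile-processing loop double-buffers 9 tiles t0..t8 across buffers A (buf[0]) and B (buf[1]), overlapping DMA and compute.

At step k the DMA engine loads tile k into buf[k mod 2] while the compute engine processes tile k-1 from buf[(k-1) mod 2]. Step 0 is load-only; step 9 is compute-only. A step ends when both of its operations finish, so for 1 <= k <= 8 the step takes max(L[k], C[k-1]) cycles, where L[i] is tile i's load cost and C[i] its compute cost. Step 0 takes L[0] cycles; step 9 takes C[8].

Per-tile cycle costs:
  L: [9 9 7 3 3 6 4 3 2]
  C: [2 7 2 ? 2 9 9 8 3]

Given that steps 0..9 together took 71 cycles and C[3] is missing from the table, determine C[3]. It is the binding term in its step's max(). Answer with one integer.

C[3] = 8

step 0: dur = L[0]=9 = 9
step 1: dur = max(L[1]=9, C[0]=2) = 9
step 2: dur = max(L[2]=7, C[1]=7) = 7
step 3: dur = max(L[3]=3, C[2]=2) = 3
step 4: dur = max(L[4]=3, C[3]=?) = C[3]  (unknown; binding)
step 5: dur = max(L[5]=6, C[4]=2) = 6
step 6: dur = max(L[6]=4, C[5]=9) = 9
step 7: dur = max(L[7]=3, C[6]=9) = 9
step 8: dur = max(L[8]=2, C[7]=8) = 8
step 9: dur = C[8]=3 = 3
sum of known step durations = 63
dur[4] = total - known = 71 - 63 = 8
C[3] is the binding max in step 4, so C[3] = dur[4] = 8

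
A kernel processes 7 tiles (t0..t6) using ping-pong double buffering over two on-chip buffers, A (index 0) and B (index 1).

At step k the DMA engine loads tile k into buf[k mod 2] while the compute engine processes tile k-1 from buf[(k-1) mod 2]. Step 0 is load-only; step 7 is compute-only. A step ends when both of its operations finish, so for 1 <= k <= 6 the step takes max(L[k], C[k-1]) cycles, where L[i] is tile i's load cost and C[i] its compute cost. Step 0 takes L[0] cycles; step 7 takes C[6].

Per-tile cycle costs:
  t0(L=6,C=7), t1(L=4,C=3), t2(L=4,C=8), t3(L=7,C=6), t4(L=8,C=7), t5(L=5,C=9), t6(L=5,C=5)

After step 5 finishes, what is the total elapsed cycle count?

  0. 6=6c; end=6; A:t0 B:-
  1. max(4,7)=7c; end=13; A:t0 B:t1
  2. max(4,3)=4c; end=17; A:t2 B:t1
  3. max(7,8)=8c; end=25; A:t2 B:t3
  4. max(8,6)=8c; end=33; A:t4 B:t3
  5. max(5,7)=7c; end=40; A:t4 B:t5
  6. max(5,9)=9c; end=49; A:t6 B:t5
  7. 5=5c; end=54; A:t6 B:t5

end_cycle[5] = 40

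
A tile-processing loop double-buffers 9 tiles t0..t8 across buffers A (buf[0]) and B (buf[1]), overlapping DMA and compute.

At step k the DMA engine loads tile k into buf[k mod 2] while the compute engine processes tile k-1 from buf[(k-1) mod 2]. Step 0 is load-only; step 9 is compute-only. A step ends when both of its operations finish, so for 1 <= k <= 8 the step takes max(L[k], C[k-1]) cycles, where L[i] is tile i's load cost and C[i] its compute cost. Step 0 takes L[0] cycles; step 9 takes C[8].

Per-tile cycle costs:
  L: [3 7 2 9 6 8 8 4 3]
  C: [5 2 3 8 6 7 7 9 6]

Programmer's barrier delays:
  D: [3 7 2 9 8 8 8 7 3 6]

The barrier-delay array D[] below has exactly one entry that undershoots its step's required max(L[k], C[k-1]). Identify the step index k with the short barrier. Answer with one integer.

k=0 barrier L[0]=3→3c, D[0]=3 ok
k=1 barrier max(L[1]=7,C[0]=5)→7c, D[1]=7 ok
k=2 barrier max(L[2]=2,C[1]=2)→2c, D[2]=2 ok
k=3 barrier max(L[3]=9,C[2]=3)→9c, D[3]=9 ok
k=4 barrier max(L[4]=6,C[3]=8)→8c, D[4]=8 ok
k=5 barrier max(L[5]=8,C[4]=6)→8c, D[5]=8 ok
k=6 barrier max(L[6]=8,C[5]=7)→8c, D[6]=8 ok
k=7 barrier max(L[7]=4,C[6]=7)→7c, D[7]=7 ok
k=8 barrier max(L[8]=3,C[7]=9)→9c, D[8]=3 SHORT
k=9 barrier C[8]=6→6c, D[9]=6 ok

hazard at step 8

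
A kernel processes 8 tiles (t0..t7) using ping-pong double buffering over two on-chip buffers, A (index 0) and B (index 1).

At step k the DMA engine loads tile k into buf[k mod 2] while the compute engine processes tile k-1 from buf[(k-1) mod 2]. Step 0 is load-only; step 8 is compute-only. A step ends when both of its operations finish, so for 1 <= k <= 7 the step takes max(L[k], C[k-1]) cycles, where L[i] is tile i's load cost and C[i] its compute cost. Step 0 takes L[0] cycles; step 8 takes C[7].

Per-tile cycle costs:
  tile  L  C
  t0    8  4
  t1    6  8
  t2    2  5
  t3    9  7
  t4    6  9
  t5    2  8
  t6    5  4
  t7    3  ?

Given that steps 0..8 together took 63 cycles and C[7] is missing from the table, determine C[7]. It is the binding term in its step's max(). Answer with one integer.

C[7] = 4

step 0: dur = L[0]=8 = 8
step 1: dur = max(L[1]=6, C[0]=4) = 6
step 2: dur = max(L[2]=2, C[1]=8) = 8
step 3: dur = max(L[3]=9, C[2]=5) = 9
step 4: dur = max(L[4]=6, C[3]=7) = 7
step 5: dur = max(L[5]=2, C[4]=9) = 9
step 6: dur = max(L[6]=5, C[5]=8) = 8
step 7: dur = max(L[7]=3, C[6]=4) = 4
step 8: dur = C[7]=? = C[7]  (unknown; binding)
sum of known step durations = 59
dur[8] = total - known = 63 - 59 = 4
C[7] is the binding max in step 8, so C[7] = dur[8] = 4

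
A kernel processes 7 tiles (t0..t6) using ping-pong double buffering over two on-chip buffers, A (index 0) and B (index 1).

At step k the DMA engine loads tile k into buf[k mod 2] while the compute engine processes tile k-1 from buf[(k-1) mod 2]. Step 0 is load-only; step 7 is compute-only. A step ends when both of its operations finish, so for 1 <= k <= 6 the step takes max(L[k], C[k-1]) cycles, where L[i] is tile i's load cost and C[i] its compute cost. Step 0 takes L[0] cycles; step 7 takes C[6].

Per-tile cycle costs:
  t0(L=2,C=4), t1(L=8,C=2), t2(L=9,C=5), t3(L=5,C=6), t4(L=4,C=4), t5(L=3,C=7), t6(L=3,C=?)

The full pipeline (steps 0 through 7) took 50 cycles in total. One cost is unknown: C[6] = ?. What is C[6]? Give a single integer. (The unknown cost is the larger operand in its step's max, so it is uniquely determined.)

C[6] = 9

step 0 = dur = L[0]=2 = 2
step 1 = dur = max(L[1]=8, C[0]=4) = 8
step 2 = dur = max(L[2]=9, C[1]=2) = 9
step 3 = dur = max(L[3]=5, C[2]=5) = 5
step 4 = dur = max(L[4]=4, C[3]=6) = 6
step 5 = dur = max(L[5]=3, C[4]=4) = 4
step 6 = dur = max(L[6]=3, C[5]=7) = 7
step 7 = dur = C[6]=? = C[6]  (unknown; binding)
sum of known step durations = 41
dur[7] = total - known = 50 - 41 = 9
C[6] is the binding max in step 7, so C[6] = dur[7] = 9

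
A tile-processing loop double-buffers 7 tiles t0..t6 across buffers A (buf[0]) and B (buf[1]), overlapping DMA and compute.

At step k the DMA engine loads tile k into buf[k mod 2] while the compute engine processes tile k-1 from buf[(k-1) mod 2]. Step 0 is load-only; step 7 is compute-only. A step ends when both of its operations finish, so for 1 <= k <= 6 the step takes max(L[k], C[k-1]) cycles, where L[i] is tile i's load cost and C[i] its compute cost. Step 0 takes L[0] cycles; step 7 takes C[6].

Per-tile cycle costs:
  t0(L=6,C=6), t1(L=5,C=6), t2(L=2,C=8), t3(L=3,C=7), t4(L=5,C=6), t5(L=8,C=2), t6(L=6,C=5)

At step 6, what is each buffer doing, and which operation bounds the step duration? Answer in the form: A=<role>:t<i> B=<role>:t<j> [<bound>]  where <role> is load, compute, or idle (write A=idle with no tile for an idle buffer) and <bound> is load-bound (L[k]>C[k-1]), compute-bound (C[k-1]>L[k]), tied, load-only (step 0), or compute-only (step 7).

step 6: A=load:t6 B=compute:t5 [load-bound]

k=0 load=t0/6c comp=- wait=6 total=6
k=1 load=t1/5c comp=t0/6c wait=6 total=12
k=2 load=t2/2c comp=t1/6c wait=6 total=18
k=3 load=t3/3c comp=t2/8c wait=8 total=26
k=4 load=t4/5c comp=t3/7c wait=7 total=33
k=5 load=t5/8c comp=t4/6c wait=8 total=41
k=6 load=t6/6c comp=t5/2c wait=6 total=47
k=7 load=- comp=t6/5c wait=5 total=52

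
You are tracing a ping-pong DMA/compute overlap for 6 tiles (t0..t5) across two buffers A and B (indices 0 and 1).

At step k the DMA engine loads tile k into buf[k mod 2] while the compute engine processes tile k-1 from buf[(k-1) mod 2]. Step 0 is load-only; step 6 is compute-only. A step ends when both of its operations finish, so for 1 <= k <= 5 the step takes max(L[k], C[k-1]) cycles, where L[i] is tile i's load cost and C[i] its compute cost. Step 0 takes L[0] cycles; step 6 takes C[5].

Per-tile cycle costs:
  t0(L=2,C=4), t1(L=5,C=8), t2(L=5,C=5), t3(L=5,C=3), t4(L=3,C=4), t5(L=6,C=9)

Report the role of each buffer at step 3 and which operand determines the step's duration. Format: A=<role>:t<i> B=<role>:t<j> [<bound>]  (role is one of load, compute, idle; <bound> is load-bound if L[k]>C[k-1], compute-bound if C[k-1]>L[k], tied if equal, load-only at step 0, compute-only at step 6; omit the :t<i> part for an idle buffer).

step 0: L[0]=2 → dur=2, Σ=2 | A=load:t0 B=idle [load-only]
step 1: L[1]=5 C[0]=4 → dur=5, Σ=7 | A=compute:t0 B=load:t1 [load-bound]
step 2: L[2]=5 C[1]=8 → dur=8, Σ=15 | A=load:t2 B=compute:t1 [compute-bound]
step 3: L[3]=5 C[2]=5 → dur=5, Σ=20 | A=compute:t2 B=load:t3 [tied]
step 4: L[4]=3 C[3]=3 → dur=3, Σ=23 | A=load:t4 B=compute:t3 [tied]
step 5: L[5]=6 C[4]=4 → dur=6, Σ=29 | A=compute:t4 B=load:t5 [load-bound]
step 6: C[5]=9 → dur=9, Σ=38 | A=idle B=compute:t5 [compute-only]

step 3: A=compute:t2 B=load:t3 [tied]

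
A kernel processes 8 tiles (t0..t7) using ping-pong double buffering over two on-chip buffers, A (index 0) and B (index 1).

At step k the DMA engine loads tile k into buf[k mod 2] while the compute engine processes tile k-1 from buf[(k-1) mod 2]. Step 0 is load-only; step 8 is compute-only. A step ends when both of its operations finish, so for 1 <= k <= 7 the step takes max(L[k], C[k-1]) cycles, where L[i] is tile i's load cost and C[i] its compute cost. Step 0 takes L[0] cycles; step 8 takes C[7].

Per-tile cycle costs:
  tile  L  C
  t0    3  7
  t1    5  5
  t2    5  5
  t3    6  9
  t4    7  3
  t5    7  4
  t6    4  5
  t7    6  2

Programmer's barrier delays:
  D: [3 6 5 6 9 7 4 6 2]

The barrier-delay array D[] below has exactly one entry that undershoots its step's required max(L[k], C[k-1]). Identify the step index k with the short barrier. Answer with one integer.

step 0: need L[0]=3 = 3; D[0]=3 ok
step 1: need max(L[1]=5,C[0]=7) = 7; D[1]=6 SHORT
step 2: need max(L[2]=5,C[1]=5) = 5; D[2]=5 ok
step 3: need max(L[3]=6,C[2]=5) = 6; D[3]=6 ok
step 4: need max(L[4]=7,C[3]=9) = 9; D[4]=9 ok
step 5: need max(L[5]=7,C[4]=3) = 7; D[5]=7 ok
step 6: need max(L[6]=4,C[5]=4) = 4; D[6]=4 ok
step 7: need max(L[7]=6,C[6]=5) = 6; D[7]=6 ok
step 8: need C[7]=2 = 2; D[8]=2 ok

hazard at step 1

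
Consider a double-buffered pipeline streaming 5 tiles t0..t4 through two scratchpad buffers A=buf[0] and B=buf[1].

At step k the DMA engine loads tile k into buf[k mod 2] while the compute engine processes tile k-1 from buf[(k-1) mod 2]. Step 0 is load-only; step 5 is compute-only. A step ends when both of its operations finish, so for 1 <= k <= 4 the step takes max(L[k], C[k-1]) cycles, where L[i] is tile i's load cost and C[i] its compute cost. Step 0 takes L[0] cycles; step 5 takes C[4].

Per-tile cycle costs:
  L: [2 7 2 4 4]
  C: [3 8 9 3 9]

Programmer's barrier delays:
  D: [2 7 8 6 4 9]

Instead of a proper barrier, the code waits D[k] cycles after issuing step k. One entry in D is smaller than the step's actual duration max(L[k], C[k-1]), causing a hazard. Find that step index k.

k=0 barrier L[0]=2→2c, D[0]=2 ok
k=1 barrier max(L[1]=7,C[0]=3)→7c, D[1]=7 ok
k=2 barrier max(L[2]=2,C[1]=8)→8c, D[2]=8 ok
k=3 barrier max(L[3]=4,C[2]=9)→9c, D[3]=6 SHORT
k=4 barrier max(L[4]=4,C[3]=3)→4c, D[4]=4 ok
k=5 barrier C[4]=9→9c, D[5]=9 ok

hazard at step 3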